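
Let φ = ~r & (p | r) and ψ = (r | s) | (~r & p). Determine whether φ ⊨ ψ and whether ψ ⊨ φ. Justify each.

(⟹) Assume the antecedent. If r is true, the antecedent cannot hold. If r is false, the antecedent forces (r = F, s = F, p = T) or (r = F, s = T, p = T), and (r | s) | (~r & p) holds there. Either way (r | s) | (~r & p) holds.

(⟸) This fails. Under r = T, s = F, p = F, the left side is false but the right side is true.

Only the forward direction holds.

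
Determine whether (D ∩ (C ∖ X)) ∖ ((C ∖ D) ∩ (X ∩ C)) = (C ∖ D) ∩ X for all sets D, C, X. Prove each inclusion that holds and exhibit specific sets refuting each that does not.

(⊆) fails and (⊇) fails.

(⊆) This inclusion fails. Take D = {1}, C = {1}, X = ∅; then 1 ∈ (D ∩ (C ∖ X)) ∖ ((C ∖ D) ∩ (X ∩ C)) but 1 ∉ (C ∖ D) ∩ X.

(⊇) This inclusion fails. Take D = ∅, C = {1}, X = {1}; then 1 ∈ (C ∖ D) ∩ X but 1 ∉ (D ∩ (C ∖ X)) ∖ ((C ∖ D) ∩ (X ∩ C)).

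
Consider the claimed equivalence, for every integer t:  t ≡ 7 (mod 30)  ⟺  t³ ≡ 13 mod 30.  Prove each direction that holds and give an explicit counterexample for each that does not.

(⇐) Suppose t³ ≡ 13 (mod 30). The only residue r in {0, …, 29} with r³ ≡ 13 (mod 30) is r = 7, so t ≡ 7 (mod 30).

(⇒) Suppose t ≡ 7 (mod 30). Write t = 30j + 7. Then (30j + 7)³ = 27000j³ + 18900j² + 4410j + 343 = 30(900j³ + 630j² + 147j + 11) + 13, so t³ ≡ 13 (mod 30).

Equivalent; both directions hold.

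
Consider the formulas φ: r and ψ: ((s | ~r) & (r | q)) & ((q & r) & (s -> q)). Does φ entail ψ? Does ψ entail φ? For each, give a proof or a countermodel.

Forward direction. This fails. Under s = F, r = T, q = F, the left side is true but the right side is false.

Converse. Assume the antecedent. If s is true, the antecedent forces (s = T, r = T, q = T), and r holds there. If s is false, the antecedent cannot hold. Either way r holds.

The forward direction fails; the converse holds.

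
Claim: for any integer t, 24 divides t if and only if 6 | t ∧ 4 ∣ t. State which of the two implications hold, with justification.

Not equivalent: only (⇒) holds.

(⟹) If 24 ∣ t, write t = 24q. Since 24 = 4·6, t = 6·(4q), so 6 ∣ t; and since 24 = 6·4, t = 4·(6q), so 4 ∣ t.

(⟸) This fails: take t = 12. Both 6 ∣ 12 and 4 ∣ 12, yet 12 is not a multiple of 24 (since 12 = 0·24 + 12), so 24 ∤ 12.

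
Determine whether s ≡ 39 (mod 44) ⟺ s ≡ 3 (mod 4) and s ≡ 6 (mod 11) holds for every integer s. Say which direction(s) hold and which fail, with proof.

[⇒] Suppose s ≡ 39 (mod 44); write s = 44j + 39. Since 4 ∣ 44, reducing mod 4 gives s ≡ 39 ≡ 3 (mod 4); since 11 ∣ 44, reducing mod 11 gives s ≡ 39 ≡ 6 (mod 11).

[⇐] Conversely, if s ≡ 3 (mod 4) and s ≡ 6 (mod 11), then by the Chinese remainder theorem s ≡ 39 (mod 44). This is exactly s ≡ 39 (mod 44).

Equivalent; both directions hold.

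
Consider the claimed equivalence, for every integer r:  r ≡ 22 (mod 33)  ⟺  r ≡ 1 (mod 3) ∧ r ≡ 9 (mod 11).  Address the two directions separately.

(⇒) fails and (⇐) fails.

(→) This fails: r = 22 gives 22 ≡ 22 (mod 33) but 22 ≡ 0 (mod 11), so the conjunction on the right does not hold.

(←) This fails: r = 31 satisfies both congruences on the right (31 ≡ 1 mod 3 and 31 ≡ 9 mod 11) yet 31 ≡ 31 (mod 33), not 22.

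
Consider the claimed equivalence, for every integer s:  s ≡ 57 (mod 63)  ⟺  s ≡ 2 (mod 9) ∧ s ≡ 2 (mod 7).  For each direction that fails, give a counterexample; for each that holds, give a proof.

Forward direction. This fails: s = 57 gives 57 ≡ 57 (mod 63) but 57 ≡ 3 (mod 9), so the conjunction on the right does not hold.

Converse. This fails: s = 2 satisfies both congruences on the right (2 ≡ 2 mod 9 and 2 ≡ 2 mod 7) yet 2 ≡ 2 (mod 63), not 57.

Neither implication holds.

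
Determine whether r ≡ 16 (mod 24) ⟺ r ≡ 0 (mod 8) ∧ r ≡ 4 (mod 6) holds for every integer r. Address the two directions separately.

(⇒) Suppose r ≡ 16 (mod 24); write r = 24j + 16. Since 8 ∣ 24, reducing mod 8 gives r ≡ 16 ≡ 0 (mod 8); since 6 ∣ 24, reducing mod 6 gives r ≡ 16 ≡ 4 (mod 6).

(⇐) Conversely, if r ≡ 0 (mod 8) and r ≡ 4 (mod 6), then by the Chinese remainder theorem r ≡ 16 (mod 24). This is exactly r ≡ 16 (mod 24).

The biconditional holds.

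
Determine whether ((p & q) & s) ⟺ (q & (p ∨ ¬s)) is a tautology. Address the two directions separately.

(→) Assume the antecedent. If p is true, the antecedent forces (p = T, s = T, q = T), and q & (p ∨ ¬s) holds there. If p is false, the antecedent cannot hold. Either way q & (p ∨ ¬s) holds.

(←) This fails. Under p = F, s = F, q = T, the left side is false but the right side is true.

Only the forward direction holds.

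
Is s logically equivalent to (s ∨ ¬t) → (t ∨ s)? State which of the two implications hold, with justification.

Forward direction. Assume the antecedent. If t is true, (s ∨ ¬t) → (t ∨ s) reduces to true regardless of the other variables. If t is false, the antecedent forces (t = F, s = T), and (s ∨ ¬t) → (t ∨ s) holds there. Either way (s ∨ ¬t) → (t ∨ s) holds.

Converse. This fails. Under t = T, s = F, the left side is false but the right side is true.

Only the forward implication holds.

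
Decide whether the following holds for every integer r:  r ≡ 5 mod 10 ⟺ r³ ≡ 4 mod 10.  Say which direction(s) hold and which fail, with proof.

Forward direction. This fails: take r = 5. Then 5 ≡ 5 (mod 10), but 5³ = 125 ≡ 5 (mod 10), not 4.

Converse. This fails: take r = 4. Then 4³ = 64 ≡ 4 (mod 10), yet 4 ≡ 4 (mod 10), not 5.

Both directions fail.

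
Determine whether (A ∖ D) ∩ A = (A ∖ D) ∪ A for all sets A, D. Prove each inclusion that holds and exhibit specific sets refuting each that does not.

Forward inclusion. Let x ∈ (A ∖ D) ∩ A. Then x ∈ A and x ∉ D, from which x ∈ (A ∖ D) ∪ A.

Reverse inclusion. This inclusion fails. Take A = {1}, D = {1}; then 1 ∈ (A ∖ D) ∪ A but 1 ∉ (A ∖ D) ∩ A.

The sets are not equal: only the forward inclusion holds.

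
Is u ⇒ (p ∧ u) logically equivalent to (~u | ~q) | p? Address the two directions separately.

(⟹) Assume the antecedent. If u is true, the antecedent forces (q = F, u = T, p = T) or (q = T, u = T, p = T), and (~u | ~q) | p holds there. If u is false, (~u | ~q) | p reduces to true regardless of the other variables. Either way (~u | ~q) | p holds.

(⟸) This fails. Under q = F, u = T, p = F, the left side is false but the right side is true.

Not equivalent: only (⇒) holds.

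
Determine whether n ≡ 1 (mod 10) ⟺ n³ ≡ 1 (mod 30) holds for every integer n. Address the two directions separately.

The forward direction fails; the converse holds.

(⇒) This fails: take n = 11. Then 11 ≡ 1 (mod 10), but 11³ = 1331 ≡ 11 (mod 30), not 1.

(⇐) Conversely, the residues r modulo 30 with r³ ≡ 1 (mod 30) are exactly {1}, and each is ≡ 1 (mod 10).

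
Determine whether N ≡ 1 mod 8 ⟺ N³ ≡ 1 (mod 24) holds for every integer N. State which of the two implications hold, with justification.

(→) This fails: take N = 9. Then 9 ≡ 1 (mod 8), but 9³ = 729 ≡ 9 (mod 24), not 1.

(←) Conversely, the residues r modulo 24 with r³ ≡ 1 (mod 24) are exactly {1}, and each is ≡ 1 (mod 8).

Only the reverse direction holds.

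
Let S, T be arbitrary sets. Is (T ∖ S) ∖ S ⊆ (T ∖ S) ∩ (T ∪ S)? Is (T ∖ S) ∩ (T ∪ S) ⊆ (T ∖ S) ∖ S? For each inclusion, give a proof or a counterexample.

Both inclusions hold.

Forward inclusion. Let x ∈ (T ∖ S) ∖ S. Then x ∈ T and x ∉ S, from which x ∈ (T ∖ S) ∩ (T ∪ S).

Reverse inclusion. Let x ∈ (T ∖ S) ∩ (T ∪ S). Then x ∈ T and x ∉ S, from which x ∈ (T ∖ S) ∖ S.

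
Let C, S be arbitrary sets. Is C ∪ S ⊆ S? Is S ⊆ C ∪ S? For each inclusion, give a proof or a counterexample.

Only the reverse inclusion holds.

Reverse inclusion. Let x ∈ S. Then either x ∈ S and x ∉ C; or x ∈ C ∩ S. In each case x ∈ C ∪ S, so S ⊆ C ∪ S.

Forward inclusion. This inclusion fails. Take C = {1}, S = ∅; then 1 ∈ C ∪ S but 1 ∉ S.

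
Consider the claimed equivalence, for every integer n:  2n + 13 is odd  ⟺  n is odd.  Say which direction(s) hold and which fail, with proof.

Forward direction. This fails: take n = 0. Then 2n + 13 = 13, which is odd, yet n = 0 is even, not odd.

Converse. Suppose n is odd. Since 2 is even, 2n is even for every n, so 2n + 13 has the same parity as 13, which is odd. Hence 2n + 13 is odd.

The forward direction fails; the converse holds.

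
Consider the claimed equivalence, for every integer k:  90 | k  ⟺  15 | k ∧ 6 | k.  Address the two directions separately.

Only the forward implication holds.

(⟹) If 90 ∣ k, write k = 90q. Since 90 = 6·15, k = 15·(6q), so 15 ∣ k; and since 90 = 15·6, k = 6·(15q), so 6 ∣ k.

(⟸) This fails: take k = 30. Both 15 ∣ 30 and 6 ∣ 30, yet 30 is not a multiple of 90 (since 30 = 0·90 + 30), so 90 ∤ 30.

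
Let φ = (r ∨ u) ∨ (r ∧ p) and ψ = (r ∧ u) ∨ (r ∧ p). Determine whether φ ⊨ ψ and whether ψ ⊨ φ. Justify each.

(⇒) fails; (⇐) holds.

[⇒] This fails. Under u = T, r = F, p = F, the left side is true but the right side is false.

[⇐] Assume the antecedent. If u is true, (r ∨ u) ∨ (r ∧ p) reduces to true regardless of the other variables. If u is false, the antecedent forces (u = F, r = T, p = T), and (r ∨ u) ∨ (r ∧ p) holds there. Either way (r ∨ u) ∨ (r ∧ p) holds.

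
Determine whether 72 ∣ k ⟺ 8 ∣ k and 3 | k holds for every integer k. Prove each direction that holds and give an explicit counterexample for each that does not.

The forward direction holds; the converse fails.

[⇒] If 72 ∣ k, write k = 72q. Since 72 = 9·8, k = 8·(9q), so 8 ∣ k; and since 72 = 24·3, k = 3·(24q), so 3 ∣ k.

[⇐] This fails: take k = 24. Both 8 ∣ 24 and 3 ∣ 24, yet 24 is not a multiple of 72 (since 24 = 0·72 + 24), so 72 ∤ 24.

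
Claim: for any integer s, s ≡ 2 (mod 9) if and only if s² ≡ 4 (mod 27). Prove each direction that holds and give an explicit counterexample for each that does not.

(⇒) This fails: take s = 11. Then 11 ≡ 2 (mod 9), but 11² = 121 ≡ 13 (mod 27), not 4.

(⇐) This fails: take s = 25. Then 25² = 625 ≡ 4 (mod 27), yet 25 ≡ 7 (mod 9), not 2.

Neither implication holds.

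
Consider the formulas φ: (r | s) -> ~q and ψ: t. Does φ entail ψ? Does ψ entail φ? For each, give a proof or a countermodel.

Neither direction holds.

Forward direction. This fails. Under s = F, t = F, r = F, q = F, the left side is true but the right side is false.

Converse. This fails. Under s = T, t = T, r = F, q = T, the left side is false but the right side is true.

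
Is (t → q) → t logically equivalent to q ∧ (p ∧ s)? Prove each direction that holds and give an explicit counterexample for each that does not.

(⇒) fails and (⇐) fails.

[⇒] This fails. Under s = F, q = F, t = T, p = F, the left side is true but the right side is false.

[⇐] This fails. Under s = T, q = T, t = F, p = T, the left side is false but the right side is true.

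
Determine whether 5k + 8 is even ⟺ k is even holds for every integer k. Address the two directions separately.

Both directions hold.

Forward direction. Suppose 5k + 8 is even. Since 5 is odd, 5k and k have the same parity, so 5k + 8 ≡ k + 8 (mod 2). As 8 is even, 5k + 8 is even exactly when k is even. Thus k is even.

Converse. Suppose k is even; write k = 2j. Then 5k + 8 = 5·(2j) + 8 = 2·5j + 8, which is even.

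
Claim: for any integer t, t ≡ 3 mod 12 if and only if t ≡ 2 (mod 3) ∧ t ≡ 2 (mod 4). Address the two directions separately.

(⇒) fails and (⇐) fails.

(→) This fails: t = 3 gives 3 ≡ 3 (mod 12) but 3 ≡ 0 (mod 3), so the conjunction on the right does not hold.

(←) This fails: t = 2 satisfies both congruences on the right (2 ≡ 2 mod 3 and 2 ≡ 2 mod 4) yet 2 ≡ 2 (mod 12), not 3.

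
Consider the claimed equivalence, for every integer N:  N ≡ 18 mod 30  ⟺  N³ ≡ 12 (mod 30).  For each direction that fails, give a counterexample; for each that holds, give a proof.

(→) Suppose N ≡ 18 mod 30. Write N = 30j + 18. Then (30j + 18)³ = 27000j³ + 48600j² + 29160j + 5832 = 30(900j³ + 1620j² + 972j + 194) + 12, so N³ ≡ 12 (mod 30).

(←) Conversely, suppose N³ ≡ 12 (mod 30). The only residue r in {0, …, 29} with r³ ≡ 12 (mod 30) is r = 18, so N ≡ 18 (mod 30).

Both directions hold.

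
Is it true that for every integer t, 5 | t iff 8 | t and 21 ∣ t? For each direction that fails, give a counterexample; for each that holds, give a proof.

Neither direction holds.

[⇒] This fails: take t = 5. Certainly 5 ∣ 5, but 8 ∤ 5.

[⇐] This fails: take t = 168. Both 8 ∣ 168 and 21 ∣ 168, yet 168 is not a multiple of 5 (since 168 = 33·5 + 3), so 5 ∤ 168.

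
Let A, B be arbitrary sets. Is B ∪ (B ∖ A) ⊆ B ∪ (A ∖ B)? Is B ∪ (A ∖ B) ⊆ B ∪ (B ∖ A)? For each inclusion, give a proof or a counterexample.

(⊆) holds; (⊇) fails.

(⟹) Let x ∈ B ∪ (B ∖ A). Then either x ∈ B and x ∉ A; or x ∈ A ∩ B. In each case x ∈ B ∪ (A ∖ B), so B ∪ (B ∖ A) ⊆ B ∪ (A ∖ B).

(⟸) This inclusion fails. Take A = {1}, B = ∅; then 1 ∈ B ∪ (A ∖ B) but 1 ∉ B ∪ (B ∖ A).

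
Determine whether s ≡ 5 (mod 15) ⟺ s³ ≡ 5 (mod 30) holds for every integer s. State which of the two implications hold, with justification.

Only the converse holds.

(→) This fails: take s = 20. Then 20 ≡ 5 (mod 15), but 20³ = 8000 ≡ 20 (mod 30), not 5.

(←) Conversely, the residues r modulo 30 with r³ ≡ 5 (mod 30) are exactly {5}, and each is ≡ 5 (mod 15).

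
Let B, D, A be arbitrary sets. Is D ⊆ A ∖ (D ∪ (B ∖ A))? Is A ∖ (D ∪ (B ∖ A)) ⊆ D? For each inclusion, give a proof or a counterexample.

Forward inclusion. This inclusion fails. Take B = ∅, D = {1}, A = ∅; then 1 ∈ D but 1 ∉ A ∖ (D ∪ (B ∖ A)).

Reverse inclusion. This inclusion fails. Take B = ∅, D = ∅, A = {1}; then 1 ∈ A ∖ (D ∪ (B ∖ A)) but 1 ∉ D.

Both inclusions fail.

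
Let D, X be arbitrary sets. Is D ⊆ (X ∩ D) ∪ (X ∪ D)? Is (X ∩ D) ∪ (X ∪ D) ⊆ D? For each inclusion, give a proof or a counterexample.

The sets are not equal: only the forward inclusion holds.

Forward inclusion. Let x ∈ D. Then either x ∈ D and x ∉ X; or x ∈ D ∩ X. In each case x ∈ (X ∩ D) ∪ (X ∪ D), so D ⊆ (X ∩ D) ∪ (X ∪ D).

Reverse inclusion. This inclusion fails. Take D = ∅, X = {1}; then 1 ∈ (X ∩ D) ∪ (X ∪ D) but 1 ∉ D.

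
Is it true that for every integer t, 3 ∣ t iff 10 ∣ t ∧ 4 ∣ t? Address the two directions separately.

Neither implication holds.

(⟹) This fails: take t = 3. Certainly 3 ∣ 3, but 10 ∤ 3.

(⟸) This fails: take t = 20. Both 10 ∣ 20 and 4 ∣ 20, yet 20 is not a multiple of 3 (since 20 = 6·3 + 2), so 3 ∤ 20.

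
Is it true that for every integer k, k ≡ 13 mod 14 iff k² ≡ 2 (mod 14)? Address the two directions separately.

(→) This fails: take k = 13. Then 13 ≡ 13 (mod 14), but 13² = 169 ≡ 1 (mod 14), not 2.

(←) This fails: take k = 4. Then 4² = 16 ≡ 2 (mod 14), yet 4 ≡ 4 (mod 14), not 13.

Both directions fail.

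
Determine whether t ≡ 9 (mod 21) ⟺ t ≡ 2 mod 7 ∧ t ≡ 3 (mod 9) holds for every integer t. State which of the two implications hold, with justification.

The forward direction fails; the converse holds.

Forward direction. This fails: t = 9 gives 9 ≡ 9 (mod 21) but 9 ≡ 0 (mod 9), so the conjunction on the right does not hold.

Converse. If t ≡ 2 (mod 7) and t ≡ 3 (mod 9), then by the Chinese remainder theorem t ≡ 30 (mod 63). Since 30 ≡ 9 (mod 21) and 21 ∣ 63, we get t ≡ 9 (mod 21).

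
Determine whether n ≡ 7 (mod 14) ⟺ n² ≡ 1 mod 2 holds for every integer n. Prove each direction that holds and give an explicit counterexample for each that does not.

Not equivalent: only (⇒) holds.

[⇒] Suppose n ≡ 7 (mod 14). Then n² ≡ 7² = 49 (mod 14), and since 2 ∣ 14, also n² ≡ 1 (mod 2).

[⇐] This fails: take n = 1. Then 1² = 1 ≡ 1 (mod 2), yet 1 ≡ 1 (mod 14), not 7.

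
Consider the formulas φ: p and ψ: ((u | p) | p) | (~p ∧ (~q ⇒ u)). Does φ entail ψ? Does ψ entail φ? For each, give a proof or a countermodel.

(←) This fails. Under p = F, q = T, u = F, the left side is false but the right side is true.

(→) Assume the antecedent. If p is true, the consequent reduces to true regardless of the other variables. If p is false, the antecedent cannot hold. Either way the consequent holds.

Only the forward direction holds.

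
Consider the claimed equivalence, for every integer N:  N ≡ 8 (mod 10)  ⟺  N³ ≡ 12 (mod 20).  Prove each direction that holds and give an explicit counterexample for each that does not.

(⟹) Suppose N ≡ 8 (mod 10). Working modulo 20, N ∈ {8, 18}; for each such r, r³ ≡ 12 (mod 20).

(⟸) Conversely, the residues r modulo 20 with r³ ≡ 12 (mod 20) are exactly {8, 18}, and each is ≡ 8 (mod 10).

Both directions hold.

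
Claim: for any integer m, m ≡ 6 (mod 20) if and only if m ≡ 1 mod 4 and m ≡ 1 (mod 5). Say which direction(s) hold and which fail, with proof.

(⟹) This fails: m = 6 gives 6 ≡ 6 (mod 20) but 6 ≡ 2 (mod 4), so the conjunction on the right does not hold.

(⟸) This fails: m = 1 satisfies both congruences on the right (1 ≡ 1 mod 4 and 1 ≡ 1 mod 5) yet 1 ≡ 1 (mod 20), not 6.

Both directions fail.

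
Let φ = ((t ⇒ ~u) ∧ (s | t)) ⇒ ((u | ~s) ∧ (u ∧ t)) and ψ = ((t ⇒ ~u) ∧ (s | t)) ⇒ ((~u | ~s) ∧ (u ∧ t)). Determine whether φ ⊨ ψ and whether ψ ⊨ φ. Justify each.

[⇒] Assume the antecedent. If t is true, the antecedent forces (t = T, s = F, u = T) or (t = T, s = T, u = T), and the consequent holds there. If t is false, the antecedent forces (t = F, s = F, u = F) or (t = F, s = F, u = T), and the consequent holds there. Either way the consequent holds.

[⇐] Assume the antecedent. If t is true, the antecedent forces (t = T, s = F, u = T) or (t = T, s = T, u = T), and the consequent holds there. If t is false, the antecedent forces (t = F, s = F, u = F) or (t = F, s = F, u = T), and the consequent holds there. Either way the consequent holds.

Equivalent; both directions hold.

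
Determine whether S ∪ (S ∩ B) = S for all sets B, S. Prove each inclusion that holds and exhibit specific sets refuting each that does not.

Both inclusions hold.

(⊇) Let x ∈ S. Then either x ∈ S and x ∉ B; or x ∈ B ∩ S. In each case x ∈ S ∪ (S ∩ B), so S ⊆ S ∪ (S ∩ B).

(⊆) Let x ∈ S ∪ (S ∩ B). Then either x ∈ S and x ∉ B; or x ∈ B ∩ S. In each case x ∈ S, so S ∪ (S ∩ B) ⊆ S.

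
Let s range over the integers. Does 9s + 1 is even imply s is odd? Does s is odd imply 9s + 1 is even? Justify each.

[⇐] Suppose s is odd; write s = 2j + 1. Then 9s + 1 = 9·(2j + 1) + 1 = 2·9j + 10, which is even.

[⇒] Suppose 9s + 1 is even. Since 9 is odd, 9s and s have the same parity, so 9s + 1 ≡ s + 1 (mod 2). As 1 is odd, 9s + 1 is even exactly when s is odd. Thus s is odd.

Both directions hold; the statement is true.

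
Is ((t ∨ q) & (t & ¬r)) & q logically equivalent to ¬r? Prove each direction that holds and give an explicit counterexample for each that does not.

Not equivalent: only (⇒) holds.

[⇐] This fails. Under r = F, t = F, q = F, the left side is false but the right side is true.

[⇒] Assume the antecedent. If r is true, the antecedent cannot hold. If r is false, ¬r reduces to true regardless of the other variables. Either way ¬r holds.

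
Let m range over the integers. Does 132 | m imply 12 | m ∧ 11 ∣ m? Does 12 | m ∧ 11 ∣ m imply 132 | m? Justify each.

Both implications hold.

(→) If 132 ∣ m, write m = 132q. Since 132 = 11·12, m = 12·(11q), so 12 ∣ m; and since 132 = 12·11, m = 11·(12q), so 11 ∣ m.

(←) Suppose 12 ∣ m and 11 ∣ m. Any common multiple of 12 and 11 is a multiple of their lcm; here gcd(12, 11) = 1, so lcm(12, 11) = 12·11 = 132, so 132 ∣ m.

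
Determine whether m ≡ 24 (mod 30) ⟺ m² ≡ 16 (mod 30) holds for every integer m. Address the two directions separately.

(⟹) This fails: take m = 24. Then 24 ≡ 24 (mod 30), but 24² = 576 ≡ 6 (mod 30), not 16.

(⟸) This fails: take m = 4. Then 4² = 16 ≡ 16 (mod 30), yet 4 ≡ 4 (mod 30), not 24.

Neither direction holds.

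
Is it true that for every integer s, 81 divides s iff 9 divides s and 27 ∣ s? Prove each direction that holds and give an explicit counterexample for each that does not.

Only the forward implication holds.

Forward direction. If 81 ∣ s, write s = 81q. Since 81 = 9·9, s = 9·(9q), so 9 ∣ s; and since 81 = 3·27, s = 27·(3q), so 27 ∣ s.

Converse. This fails: take s = 27. Both 9 ∣ 27 and 27 ∣ 27, yet 27 is not a multiple of 81 (since 27 = 0·81 + 27), so 81 ∤ 27.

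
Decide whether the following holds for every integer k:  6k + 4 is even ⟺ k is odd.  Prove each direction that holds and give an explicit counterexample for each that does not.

[⇒] This fails: take k = 4. Then 6k + 4 = 28, which is even, yet k = 4 is even, not odd.

[⇐] Suppose k is odd. Since 6 is even, 6k is even for every k, so 6k + 4 has the same parity as 4, which is even. Hence 6k + 4 is even.

Not equivalent: only (⇐) holds.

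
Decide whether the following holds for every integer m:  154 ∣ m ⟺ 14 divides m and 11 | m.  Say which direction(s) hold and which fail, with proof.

Forward direction. If 154 ∣ m, write m = 154q. Since 154 = 11·14, m = 14·(11q), so 14 ∣ m; and since 154 = 14·11, m = 11·(14q), so 11 ∣ m.

Converse. Suppose 14 ∣ m and 11 ∣ m. Any common multiple of 14 and 11 is a multiple of their lcm; here gcd(14, 11) = 1, so lcm(14, 11) = 14·11 = 154, so 154 ∣ m.

The biconditional holds.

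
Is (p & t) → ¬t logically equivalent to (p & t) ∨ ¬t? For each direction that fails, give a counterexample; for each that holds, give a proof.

Forward direction. This fails. Under p = F, t = T, the left side is true but the right side is false.

Converse. This fails. Under p = T, t = T, the left side is false but the right side is true.

Neither implication holds.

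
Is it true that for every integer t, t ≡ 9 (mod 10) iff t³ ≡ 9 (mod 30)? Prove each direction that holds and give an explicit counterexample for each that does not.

(⇒) fails; (⇐) holds.

(⟸) The residues r modulo 30 with r³ ≡ 9 (mod 30) are exactly {9}, and each is ≡ 9 (mod 10).

(⟹) This fails: take t = 19. Then 19 ≡ 9 (mod 10), but 19³ = 6859 ≡ 19 (mod 30), not 9.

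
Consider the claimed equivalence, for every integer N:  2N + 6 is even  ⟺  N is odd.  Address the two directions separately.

(←) Suppose N is odd. Since 2 is even, 2N is even for every N, so 2N + 6 has the same parity as 6, which is even. Hence 2N + 6 is even.

(→) This fails: take N = 0. Then 2N + 6 = 6, which is even, yet N = 0 is even, not odd.

Only the reverse direction holds.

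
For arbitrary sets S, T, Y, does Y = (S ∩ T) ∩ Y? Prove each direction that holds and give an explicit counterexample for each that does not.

(⊆) This inclusion fails. Take S = ∅, T = ∅, Y = {1}; then 1 ∈ Y but 1 ∉ (S ∩ T) ∩ Y.

(⊇) Let x ∈ (S ∩ T) ∩ Y. Then x ∈ S ∩ T ∩ Y, from which x ∈ Y.

The sets are not equal: only the reverse inclusion holds.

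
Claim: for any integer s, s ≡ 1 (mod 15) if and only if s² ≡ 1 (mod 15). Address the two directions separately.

Only the forward direction holds.

(→) Suppose s ≡ 1 (mod 15). Write s = 15j + 1. Then (15j + 1)² = 225j² + 30j + 1 = 15(15j² + 2j) + 1, so s² ≡ 1 (mod 15).

(←) This fails: take s = 4. Then 4² = 16 ≡ 1 (mod 15), yet 4 ≡ 4 (mod 15), not 1.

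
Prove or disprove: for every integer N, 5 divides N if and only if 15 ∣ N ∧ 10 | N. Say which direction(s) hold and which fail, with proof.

Only the converse holds.

(→) This fails: take N = 5. Certainly 5 ∣ 5, but 15 ∤ 5.

(←) Suppose 15 ∣ N and 10 ∣ N. Any common multiple of 15 and 10 is a multiple of their lcm; here lcm(15, 10) = 15·10/gcd(15, 10) = 150/5 = 30, so 30 ∣ N. Since 5 ∣ 30, it follows that 5 ∣ N.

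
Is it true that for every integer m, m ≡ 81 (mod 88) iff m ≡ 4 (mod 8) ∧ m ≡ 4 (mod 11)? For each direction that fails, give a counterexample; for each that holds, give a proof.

(⇒) fails and (⇐) fails.

(⇒) This fails: m = 81 gives 81 ≡ 81 (mod 88) but 81 ≡ 1 (mod 8), so the conjunction on the right does not hold.

(⇐) This fails: m = 4 satisfies both congruences on the right (4 ≡ 4 mod 8 and 4 ≡ 4 mod 11) yet 4 ≡ 4 (mod 88), not 81.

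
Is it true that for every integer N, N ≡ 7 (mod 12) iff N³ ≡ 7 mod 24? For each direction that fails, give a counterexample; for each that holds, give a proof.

Only the converse holds.

Forward direction. This fails: take N = 19. Then 19 ≡ 7 (mod 12), but 19³ = 6859 ≡ 19 (mod 24), not 7.

Converse. The residues r modulo 24 with r³ ≡ 7 (mod 24) are exactly {7}, and each is ≡ 7 (mod 12).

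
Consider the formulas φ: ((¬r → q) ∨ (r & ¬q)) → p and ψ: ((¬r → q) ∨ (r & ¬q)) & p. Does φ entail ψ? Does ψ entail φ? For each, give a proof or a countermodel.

The forward direction fails; the converse holds.

Forward direction. This fails. Under r = F, q = F, p = F, the left side is true but the right side is false.

Converse. Assume the antecedent. If r is true, the antecedent forces (r = T, q = F, p = T) or (r = T, q = T, p = T), and ((¬r → q) ∨ (r & ¬q)) → p holds there. If r is false, the antecedent forces (r = F, q = T, p = T), and ((¬r → q) ∨ (r & ¬q)) → p holds there. Either way ((¬r → q) ∨ (r & ¬q)) → p holds.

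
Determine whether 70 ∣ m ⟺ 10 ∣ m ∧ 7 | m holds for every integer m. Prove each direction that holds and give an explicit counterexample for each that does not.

[⇒] If 70 ∣ m, write m = 70q. Since 70 = 7·10, m = 10·(7q), so 10 ∣ m; and since 70 = 10·7, m = 7·(10q), so 7 ∣ m.

[⇐] Suppose 10 ∣ m and 7 ∣ m. Any common multiple of 10 and 7 is a multiple of their lcm; here gcd(10, 7) = 1, so lcm(10, 7) = 10·7 = 70, so 70 ∣ m.

Both implications hold.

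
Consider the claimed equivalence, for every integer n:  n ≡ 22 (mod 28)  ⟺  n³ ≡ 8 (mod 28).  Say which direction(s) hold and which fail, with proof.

(⟹) Suppose n ≡ 22 (mod 28). Write n = 28j + 22. Then (28j + 22)³ = 21952j³ + 51744j² + 40656j + 10648 = 28(784j³ + 1848j² + 1452j + 380) + 8, so n³ ≡ 8 (mod 28).

(⟸) This fails: take n = 2. Then 2³ = 8 ≡ 8 (mod 28), yet 2 ≡ 2 (mod 28), not 22.

Only the forward implication holds.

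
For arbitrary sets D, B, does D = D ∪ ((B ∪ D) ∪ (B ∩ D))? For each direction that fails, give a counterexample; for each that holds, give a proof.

Reverse inclusion. This inclusion fails. Take D = ∅, B = {1}; then 1 ∈ D ∪ ((B ∪ D) ∪ (B ∩ D)) but 1 ∉ D.

Forward inclusion. Let x ∈ D. Then either x ∈ D and x ∉ B; or x ∈ D ∩ B. In each case x ∈ D ∪ ((B ∪ D) ∪ (B ∩ D)), so D ⊆ D ∪ ((B ∪ D) ∪ (B ∩ D)).

The sets are not equal: only the forward inclusion holds.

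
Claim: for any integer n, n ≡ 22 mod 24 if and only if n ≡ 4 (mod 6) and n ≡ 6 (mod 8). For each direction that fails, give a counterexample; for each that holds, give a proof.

The biconditional holds.

Forward direction. Suppose n ≡ 22 (mod 24); write n = 24j + 22. Since 6 ∣ 24, reducing mod 6 gives n ≡ 22 ≡ 4 (mod 6); since 8 ∣ 24, reducing mod 8 gives n ≡ 22 ≡ 6 (mod 8).

Converse. If n ≡ 4 (mod 6) and n ≡ 6 (mod 8), then by the Chinese remainder theorem n ≡ 22 (mod 24). This is exactly n ≡ 22 (mod 24).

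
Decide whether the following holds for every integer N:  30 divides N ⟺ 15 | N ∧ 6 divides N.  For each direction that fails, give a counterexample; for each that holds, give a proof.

The biconditional holds.

(→) If 30 ∣ N, write N = 30q. Since 30 = 2·15, N = 15·(2q), so 15 ∣ N; and since 30 = 5·6, N = 6·(5q), so 6 ∣ N.

(←) Suppose 15 ∣ N and 6 ∣ N. Any common multiple of 15 and 6 is a multiple of their lcm; here lcm(15, 6) = 15·6/gcd(15, 6) = 90/3 = 30, so 30 ∣ N.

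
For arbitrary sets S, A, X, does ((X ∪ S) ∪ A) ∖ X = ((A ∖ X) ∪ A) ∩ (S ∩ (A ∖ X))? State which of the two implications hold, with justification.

(⟸) Let x ∈ ((A ∖ X) ∪ A) ∩ (S ∩ (A ∖ X)). Then x ∈ S ∩ A and x ∉ X, from which x ∈ ((X ∪ S) ∪ A) ∖ X.

(⟹) This inclusion fails. Take S = {1}, A = ∅, X = ∅; then 1 ∈ ((X ∪ S) ∪ A) ∖ X but 1 ∉ ((A ∖ X) ∪ A) ∩ (S ∩ (A ∖ X)).

The sets are not equal: only the reverse inclusion holds.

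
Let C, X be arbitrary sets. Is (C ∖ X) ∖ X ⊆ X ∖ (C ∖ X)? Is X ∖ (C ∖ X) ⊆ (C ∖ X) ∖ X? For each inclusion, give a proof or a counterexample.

Forward inclusion. This inclusion fails. Take C = {1}, X = ∅; then 1 ∈ (C ∖ X) ∖ X but 1 ∉ X ∖ (C ∖ X).

Reverse inclusion. This inclusion fails. Take C = ∅, X = {1}; then 1 ∈ X ∖ (C ∖ X) but 1 ∉ (C ∖ X) ∖ X.

(⊆) fails and (⊇) fails.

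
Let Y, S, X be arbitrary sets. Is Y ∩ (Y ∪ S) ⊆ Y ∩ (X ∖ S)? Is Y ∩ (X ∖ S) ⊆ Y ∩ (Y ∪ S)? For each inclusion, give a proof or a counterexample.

(⊆) fails; (⊇) holds.

Forward inclusion. This inclusion fails. Take Y = {1}, S = ∅, X = ∅; then 1 ∈ Y ∩ (Y ∪ S) but 1 ∉ Y ∩ (X ∖ S).

Reverse inclusion. Let x ∈ Y ∩ (X ∖ S). Then x ∈ Y ∩ X and x ∉ S, from which x ∈ Y ∩ (Y ∪ S).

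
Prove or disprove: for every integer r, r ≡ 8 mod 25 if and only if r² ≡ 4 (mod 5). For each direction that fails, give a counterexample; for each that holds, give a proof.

Not equivalent: only (⇒) holds.

[⇒] Suppose r ≡ 8 (mod 25). Then r² ≡ 8² = 64 (mod 25), and since 5 ∣ 25, also r² ≡ 4 (mod 5).

[⇐] This fails: take r = 2. Then 2² = 4 ≡ 4 (mod 5), yet 2 ≡ 2 (mod 25), not 8.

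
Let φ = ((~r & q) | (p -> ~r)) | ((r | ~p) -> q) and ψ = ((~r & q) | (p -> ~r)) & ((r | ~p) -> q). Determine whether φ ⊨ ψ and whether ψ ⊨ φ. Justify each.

[⇒] This fails. Under p = F, r = F, q = F, the left side is true but the right side is false.

[⇐] Assume the antecedent. If p is true, the antecedent forces (p = T, r = F, q = F) or (p = T, r = F, q = T), and the consequent holds there. If p is false, the consequent reduces to true regardless of the other variables. Either way the consequent holds.

Not equivalent: only (⇐) holds.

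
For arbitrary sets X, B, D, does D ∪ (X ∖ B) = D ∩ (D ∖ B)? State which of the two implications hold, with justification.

(⊆) fails; (⊇) holds.

Forward inclusion. This inclusion fails. Take X = {1}, B = ∅, D = ∅; then 1 ∈ D ∪ (X ∖ B) but 1 ∉ D ∩ (D ∖ B).

Reverse inclusion. Let x ∈ D ∩ (D ∖ B). Then either x ∈ D and x ∉ X, B; or x ∈ X ∩ D and x ∉ B. In each case x ∈ D ∪ (X ∖ B), so D ∩ (D ∖ B) ⊆ D ∪ (X ∖ B).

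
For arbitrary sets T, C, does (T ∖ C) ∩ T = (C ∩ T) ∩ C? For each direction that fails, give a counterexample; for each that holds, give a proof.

Neither inclusion holds.

(⟹) This inclusion fails. Take T = {1}, C = ∅; then 1 ∈ (T ∖ C) ∩ T but 1 ∉ (C ∩ T) ∩ C.

(⟸) This inclusion fails. Take T = {1}, C = {1}; then 1 ∈ (C ∩ T) ∩ C but 1 ∉ (T ∖ C) ∩ T.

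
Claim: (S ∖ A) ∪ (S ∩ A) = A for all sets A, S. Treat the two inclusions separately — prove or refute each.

(⊆) fails and (⊇) fails.

(⟹) This inclusion fails. Take A = ∅, S = {1}; then 1 ∈ (S ∖ A) ∪ (S ∩ A) but 1 ∉ A.

(⟸) This inclusion fails. Take A = {1}, S = ∅; then 1 ∈ A but 1 ∉ (S ∖ A) ∪ (S ∩ A).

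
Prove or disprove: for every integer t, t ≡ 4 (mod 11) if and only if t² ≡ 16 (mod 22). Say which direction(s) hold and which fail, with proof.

(⇒) fails and (⇐) fails.

(⟹) This fails: take t = 15. Then 15 ≡ 4 (mod 11), but 15² = 225 ≡ 5 (mod 22), not 16.

(⟸) This fails: take t = 18. Then 18² = 324 ≡ 16 (mod 22), yet 18 ≡ 7 (mod 11), not 4.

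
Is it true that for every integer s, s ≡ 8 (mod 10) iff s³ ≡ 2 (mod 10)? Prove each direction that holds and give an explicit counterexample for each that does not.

(→) Suppose s ≡ 8 (mod 10). Write s = 10j + 8. Then (10j + 8)³ = 1000j³ + 2400j² + 1920j + 512 = 10(100j³ + 240j² + 192j + 51) + 2, so s³ ≡ 2 (mod 10).

(←) Conversely, suppose s³ ≡ 2 (mod 10). The only residue r in {0, …, 9} with r³ ≡ 2 (mod 10) is r = 8, so s ≡ 8 (mod 10).

Both directions hold.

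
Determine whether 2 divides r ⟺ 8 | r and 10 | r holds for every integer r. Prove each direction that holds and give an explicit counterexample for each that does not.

(←) Suppose 8 ∣ r and 10 ∣ r. Any common multiple of 8 and 10 is a multiple of their lcm; here lcm(8, 10) = 8·10/gcd(8, 10) = 80/2 = 40, so 40 ∣ r. Since 2 ∣ 40, it follows that 2 ∣ r.

(→) This fails: take r = 2. Certainly 2 ∣ 2, but 8 ∤ 2.

Only the reverse direction holds.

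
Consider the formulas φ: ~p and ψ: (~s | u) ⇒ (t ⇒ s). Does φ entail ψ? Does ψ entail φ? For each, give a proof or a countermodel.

(→) This fails. Under t = T, u = F, p = F, s = F, the left side is true but the right side is false.

(←) This fails. Under t = F, u = F, p = T, s = F, the left side is false but the right side is true.

Neither implication holds.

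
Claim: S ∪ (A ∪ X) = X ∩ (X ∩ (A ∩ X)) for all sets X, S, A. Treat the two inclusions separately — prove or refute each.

Only the reverse inclusion holds.

(⊆) This inclusion fails. Take X = {1}, S = ∅, A = ∅; then 1 ∈ S ∪ (A ∪ X) but 1 ∉ X ∩ (X ∩ (A ∩ X)).

(⊇) Let x ∈ X ∩ (X ∩ (A ∩ X)). Then either x ∈ X ∩ A and x ∉ S; or x ∈ X ∩ S ∩ A. In each case x ∈ S ∪ (A ∪ X), so X ∩ (X ∩ (A ∩ X)) ⊆ S ∪ (A ∪ X).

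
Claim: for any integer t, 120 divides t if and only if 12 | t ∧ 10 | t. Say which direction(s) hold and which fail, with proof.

(⇒) If 120 ∣ t, write t = 120q. Since 120 = 10·12, t = 12·(10q), so 12 ∣ t; and since 120 = 12·10, t = 10·(12q), so 10 ∣ t.

(⇐) This fails: take t = 60. Both 12 ∣ 60 and 10 ∣ 60, yet 60 is not a multiple of 120 (since 60 = 0·120 + 60), so 120 ∤ 60.

Only the forward implication holds.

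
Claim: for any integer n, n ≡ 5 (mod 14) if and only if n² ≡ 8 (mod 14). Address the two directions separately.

Neither implication holds.

Forward direction. This fails: take n = 5. Then 5 ≡ 5 (mod 14), but 5² = 25 ≡ 11 (mod 14), not 8.

Converse. This fails: take n = 6. Then 6² = 36 ≡ 8 (mod 14), yet 6 ≡ 6 (mod 14), not 5.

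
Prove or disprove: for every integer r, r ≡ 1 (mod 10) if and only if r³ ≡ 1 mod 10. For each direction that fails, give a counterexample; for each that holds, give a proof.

Equivalent; both directions hold.

Forward direction. Suppose r ≡ 1 (mod 10). Write r = 10j + 1. Then (10j + 1)³ = 1000j³ + 300j² + 30j + 1 = 10(100j³ + 30j² + 3j) + 1, so r³ ≡ 1 (mod 10).

Converse. For the converse, argue contrapositively. If r ≢ 1 (mod 10), then r is congruent to one of 0, 2, 3, 4, 5, 6, 7, 8, 9 modulo 10, and these give r³ ≡ 0, 8, 7, 4, 5, 6, 3, 2, 9 respectively — never 1.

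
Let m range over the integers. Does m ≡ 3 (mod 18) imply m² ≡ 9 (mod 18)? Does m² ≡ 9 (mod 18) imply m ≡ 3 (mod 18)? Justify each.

[⇒] Suppose m ≡ 3 (mod 18). Write m = 18j + 3. Then (18j + 3)² = 324j² + 108j + 9 = 18(18j² + 6j) + 9, so m² ≡ 9 (mod 18).

[⇐] This fails: take m = 9. Then 9² = 81 ≡ 9 (mod 18), yet 9 ≡ 9 (mod 18), not 3.

Only the forward direction holds.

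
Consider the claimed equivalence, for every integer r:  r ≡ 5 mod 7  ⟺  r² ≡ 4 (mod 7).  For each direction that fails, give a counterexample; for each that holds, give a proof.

(⟸) This fails: take r = 2. Then 2² = 4 ≡ 4 (mod 7), yet 2 ≡ 2 (mod 7), not 5.

(⟹) Suppose r ≡ 5 mod 7. Write r = 7j + 5. Then (7j + 5)² = 49j² + 70j + 25 = 7(7j² + 10j + 3) + 4, so r² ≡ 4 (mod 7).

(⇒) holds; (⇐) fails.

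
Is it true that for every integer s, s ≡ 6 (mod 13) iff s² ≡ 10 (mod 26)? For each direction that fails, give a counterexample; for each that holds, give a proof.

Neither implication holds.

[⇒] This fails: take s = 19. Then 19 ≡ 6 (mod 13), but 19² = 361 ≡ 23 (mod 26), not 10.

[⇐] This fails: take s = 20. Then 20² = 400 ≡ 10 (mod 26), yet 20 ≡ 7 (mod 13), not 6.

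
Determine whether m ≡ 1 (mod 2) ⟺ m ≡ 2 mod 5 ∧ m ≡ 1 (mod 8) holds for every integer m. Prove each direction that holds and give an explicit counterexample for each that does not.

(⇒) This fails: m = 1 gives 1 ≡ 1 (mod 2) but 1 ≡ 1 (mod 5), so the conjunction on the right does not hold.

(⇐) Conversely, if m ≡ 2 (mod 5) and m ≡ 1 (mod 8), then by the Chinese remainder theorem m ≡ 17 (mod 40). Since 17 ≡ 1 (mod 2) and 2 ∣ 40, we get m ≡ 1 (mod 2).

(⇒) fails; (⇐) holds.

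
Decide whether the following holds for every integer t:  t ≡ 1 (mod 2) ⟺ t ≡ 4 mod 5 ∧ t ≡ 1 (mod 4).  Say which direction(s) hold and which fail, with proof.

[⇒] This fails: t = 1 gives 1 ≡ 1 (mod 2) but 1 ≡ 1 (mod 5), so the conjunction on the right does not hold.

[⇐] Conversely, if t ≡ 4 (mod 5) and t ≡ 1 (mod 4), then by the Chinese remainder theorem t ≡ 9 (mod 20). Since 9 ≡ 1 (mod 2) and 2 ∣ 20, we get t ≡ 1 (mod 2).

(⇒) fails; (⇐) holds.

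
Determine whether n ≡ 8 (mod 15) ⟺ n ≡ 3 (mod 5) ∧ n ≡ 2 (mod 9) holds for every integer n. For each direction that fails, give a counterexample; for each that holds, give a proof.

(→) This fails: n = 8 gives 8 ≡ 8 (mod 15) but 8 ≡ 8 (mod 9), so the conjunction on the right does not hold.

(←) Conversely, if n ≡ 3 (mod 5) and n ≡ 2 (mod 9), then by the Chinese remainder theorem n ≡ 38 (mod 45). Since 38 ≡ 8 (mod 15) and 15 ∣ 45, we get n ≡ 8 (mod 15).

The forward direction fails; the converse holds.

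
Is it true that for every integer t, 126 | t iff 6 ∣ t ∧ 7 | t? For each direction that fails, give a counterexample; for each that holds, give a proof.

Only the forward direction holds.

Forward direction. If 126 ∣ t, write t = 126q. Since 126 = 21·6, t = 6·(21q), so 6 ∣ t; and since 126 = 18·7, t = 7·(18q), so 7 ∣ t.

Converse. This fails: take t = 42. Both 6 ∣ 42 and 7 ∣ 42, yet 42 is not a multiple of 126 (since 42 = 0·126 + 42), so 126 ∤ 42.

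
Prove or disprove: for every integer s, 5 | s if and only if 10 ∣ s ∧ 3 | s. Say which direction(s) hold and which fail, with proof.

[⇒] This fails: take s = 5. Certainly 5 ∣ 5, but 10 ∤ 5.

[⇐] Suppose 10 ∣ s and 3 ∣ s. Any common multiple of 10 and 3 is a multiple of their lcm; here gcd(10, 3) = 1, so lcm(10, 3) = 10·3 = 30, so 30 ∣ s. Since 5 ∣ 30, it follows that 5 ∣ s.

Not equivalent: only (⇐) holds.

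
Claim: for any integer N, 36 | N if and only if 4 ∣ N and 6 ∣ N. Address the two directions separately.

(⇐) This fails: take N = 12. Both 4 ∣ 12 and 6 ∣ 12, yet 12 is not a multiple of 36 (since 12 = 0·36 + 12), so 36 ∤ 12.

(⇒) If 36 ∣ N, write N = 36q. Since 36 = 9·4, N = 4·(9q), so 4 ∣ N; and since 36 = 6·6, N = 6·(6q), so 6 ∣ N.

Not equivalent: only (⇒) holds.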